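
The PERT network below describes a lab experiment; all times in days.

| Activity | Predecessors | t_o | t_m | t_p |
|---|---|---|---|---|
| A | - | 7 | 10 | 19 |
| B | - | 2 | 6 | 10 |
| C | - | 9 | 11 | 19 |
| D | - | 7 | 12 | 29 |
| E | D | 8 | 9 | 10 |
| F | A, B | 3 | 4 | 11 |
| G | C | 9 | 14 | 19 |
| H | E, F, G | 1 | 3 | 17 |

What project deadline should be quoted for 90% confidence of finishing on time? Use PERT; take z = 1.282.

te_A = (7 + 4·10 + 19)/6 = 66/6 = 11; σ²_A = ((19−7)/6)² = 4.000
te_B = (2 + 4·6 + 10)/6 = 36/6 = 6; σ²_B = ((10−2)/6)² = 1.778
te_C = (9 + 4·11 + 19)/6 = 72/6 = 12; σ²_C = ((19−9)/6)² = 2.778
te_D = (7 + 4·12 + 29)/6 = 84/6 = 14; σ²_D = ((29−7)/6)² = 13.444
te_E = (8 + 4·9 + 10)/6 = 54/6 = 9; σ²_E = ((10−8)/6)² = 0.111
te_F = (3 + 4·4 + 11)/6 = 30/6 = 5; σ²_F = ((11−3)/6)² = 1.778
te_G = (9 + 4·14 + 19)/6 = 84/6 = 14; σ²_G = ((19−9)/6)² = 2.778
te_H = (1 + 4·3 + 17)/6 = 30/6 = 5; σ²_H = ((17−1)/6)² = 7.111

Forward pass:
ES_A = 0; EF_A = 11
ES_B = 0; EF_B = 6
ES_C = 0; EF_C = 12
ES_D = 0; EF_D = 14
ES_E = 14; EF_E = 14+9 = 23
ES_F = max(EF_A=11, EF_B=6) = 11; EF_F = 11+5 = 16
ES_G = 12; EF_G = 12+14 = 26
ES_H = max(EF_E=23, EF_F=16, EF_G=26) = 26; EF_H = 26+5 = 31
Expected project duration μ = 31 days. Critical path: C → G → H.

Variance along critical path = 2.778 + 2.778 + 7.111 = 12.667; σ = 3.559 days.
D = μ + z·σ = 31 + 1.282·3.559 = 35.6 days

35.6 days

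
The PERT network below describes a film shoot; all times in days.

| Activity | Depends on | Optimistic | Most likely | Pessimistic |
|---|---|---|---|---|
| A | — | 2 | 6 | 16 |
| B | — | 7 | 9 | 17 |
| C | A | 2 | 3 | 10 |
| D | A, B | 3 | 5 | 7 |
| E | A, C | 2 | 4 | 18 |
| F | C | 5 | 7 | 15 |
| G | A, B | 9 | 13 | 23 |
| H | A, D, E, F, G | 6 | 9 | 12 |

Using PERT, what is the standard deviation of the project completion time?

te_A = (2 + 4·6 + 16)/6 = 42/6 = 7; σ²_A = ((16−2)/6)² = 5.444
te_B = (7 + 4·9 + 17)/6 = 60/6 = 10; σ²_B = ((17−7)/6)² = 2.778
te_C = (2 + 4·3 + 10)/6 = 24/6 = 4; σ²_C = ((10−2)/6)² = 1.778
te_D = (3 + 4·5 + 7)/6 = 30/6 = 5; σ²_D = ((7−3)/6)² = 0.444
te_E = (2 + 4·4 + 18)/6 = 36/6 = 6; σ²_E = ((18−2)/6)² = 7.111
te_F = (5 + 4·7 + 15)/6 = 48/6 = 8; σ²_F = ((15−5)/6)² = 2.778
te_G = (9 + 4·13 + 23)/6 = 84/6 = 14; σ²_G = ((23−9)/6)² = 5.444
te_H = (6 + 4·9 + 12)/6 = 54/6 = 9; σ²_H = ((12−6)/6)² = 1.000

Forward pass:
ES_A = 0; EF_A = 7
ES_B = 0; EF_B = 10
ES_C = 7; EF_C = 7+4 = 11
ES_D = max(EF_A=7, EF_B=10) = 10; EF_D = 10+5 = 15
ES_E = max(EF_A=7, EF_C=11) = 11; EF_E = 11+6 = 17
ES_F = 11; EF_F = 11+8 = 19
ES_G = max(EF_A=7, EF_B=10) = 10; EF_G = 10+14 = 24
ES_H = max(EF_A=7, EF_D=15, EF_E=17, EF_F=19, EF_G=24) = 24; EF_H = 24+9 = 33
Expected project duration μ = 33 days. Critical path: B → G → H.

Variance along critical path = 2.778 + 5.444 + 1.000 = 9.222
σ = √9.222 = 3.037 days

3.04 days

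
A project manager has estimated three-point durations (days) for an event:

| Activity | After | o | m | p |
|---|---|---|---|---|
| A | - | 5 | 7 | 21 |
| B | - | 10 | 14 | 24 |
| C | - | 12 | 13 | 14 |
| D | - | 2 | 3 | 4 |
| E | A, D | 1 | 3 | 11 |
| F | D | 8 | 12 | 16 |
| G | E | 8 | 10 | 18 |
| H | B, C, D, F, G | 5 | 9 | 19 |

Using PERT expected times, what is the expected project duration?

34 days

te_A = (5 + 4·7 + 21)/6 = 54/6 = 9
te_B = (10 + 4·14 + 24)/6 = 90/6 = 15
te_C = (12 + 4·13 + 14)/6 = 78/6 = 13
te_D = (2 + 4·3 + 4)/6 = 18/6 = 3
te_E = (1 + 4·3 + 11)/6 = 24/6 = 4
te_F = (8 + 4·12 + 16)/6 = 72/6 = 12
te_G = (8 + 4·10 + 18)/6 = 66/6 = 11
te_H = (5 + 4·9 + 19)/6 = 60/6 = 10

Forward pass:
ES_A = 0; EF_A = 9
ES_B = 0; EF_B = 15
ES_C = 0; EF_C = 13
ES_D = 0; EF_D = 3
ES_E = max(EF_A=9, EF_D=3) = 9; EF_E = 9+4 = 13
ES_F = 3; EF_F = 3+12 = 15
ES_G = 13; EF_G = 13+11 = 24
ES_H = max(EF_B=15, EF_C=13, EF_D=3, EF_F=15, EF_G=24) = 24; EF_H = 24+10 = 34
Expected project duration μ = 34 days. Critical path: A → E → G → H.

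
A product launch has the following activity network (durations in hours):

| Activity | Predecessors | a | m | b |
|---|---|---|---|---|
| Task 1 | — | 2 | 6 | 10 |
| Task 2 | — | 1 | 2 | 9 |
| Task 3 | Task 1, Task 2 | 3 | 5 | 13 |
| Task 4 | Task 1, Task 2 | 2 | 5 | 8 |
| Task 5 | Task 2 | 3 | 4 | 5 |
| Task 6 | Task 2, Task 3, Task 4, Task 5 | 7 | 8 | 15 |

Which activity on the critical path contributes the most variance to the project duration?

Task 3

te_Task 1 = (2 + 4·6 + 10)/6 = 36/6 = 6; σ²_Task 1 = ((10−2)/6)² = 1.778
te_Task 2 = (1 + 4·2 + 9)/6 = 18/6 = 3; σ²_Task 2 = ((9−1)/6)² = 1.778
te_Task 3 = (3 + 4·5 + 13)/6 = 36/6 = 6; σ²_Task 3 = ((13−3)/6)² = 2.778
te_Task 4 = (2 + 4·5 + 8)/6 = 30/6 = 5; σ²_Task 4 = ((8−2)/6)² = 1.000
te_Task 5 = (3 + 4·4 + 5)/6 = 24/6 = 4; σ²_Task 5 = ((5−3)/6)² = 0.111
te_Task 6 = (7 + 4·8 + 15)/6 = 54/6 = 9; σ²_Task 6 = ((15−7)/6)² = 1.778

Forward pass:
ES_Task 1 = 0; EF_Task 1 = 6
ES_Task 2 = 0; EF_Task 2 = 3
ES_Task 3 = max(EF_Task 1=6, EF_Task 2=3) = 6; EF_Task 3 = 6+6 = 12
ES_Task 4 = max(EF_Task 1=6, EF_Task 2=3) = 6; EF_Task 4 = 6+5 = 11
ES_Task 5 = 3; EF_Task 5 = 3+4 = 7
ES_Task 6 = max(EF_Task 2=3, EF_Task 3=12, EF_Task 4=11, EF_Task 5=7) = 12; EF_Task 6 = 12+9 = 21
Expected project duration μ = 21 hours. Critical path: Task 1 → Task 3 → Task 6.

Variances on critical path: σ²_Task 1=1.778, σ²_Task 3=2.778, σ²_Task 6=1.778.
Largest is σ²_Task 3 = 2.778.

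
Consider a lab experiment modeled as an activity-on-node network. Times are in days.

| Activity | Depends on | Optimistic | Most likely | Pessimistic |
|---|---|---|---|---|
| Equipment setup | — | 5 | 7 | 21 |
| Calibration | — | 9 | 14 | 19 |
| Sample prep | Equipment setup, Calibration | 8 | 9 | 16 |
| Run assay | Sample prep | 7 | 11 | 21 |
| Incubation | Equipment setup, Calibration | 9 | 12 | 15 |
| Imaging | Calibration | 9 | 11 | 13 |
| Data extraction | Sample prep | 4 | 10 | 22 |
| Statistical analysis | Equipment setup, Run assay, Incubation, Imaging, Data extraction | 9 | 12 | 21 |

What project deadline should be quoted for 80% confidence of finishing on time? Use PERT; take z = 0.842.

52.2 days

te_Equipment setup = (5 + 4·7 + 21)/6 = 54/6 = 9; σ²_Equipment setup = ((21−5)/6)² = 7.111
te_Calibration = (9 + 4·14 + 19)/6 = 84/6 = 14; σ²_Calibration = ((19−9)/6)² = 2.778
te_Sample prep = (8 + 4·9 + 16)/6 = 60/6 = 10; σ²_Sample prep = ((16−8)/6)² = 1.778
te_Run assay = (7 + 4·11 + 21)/6 = 72/6 = 12; σ²_Run assay = ((21−7)/6)² = 5.444
te_Incubation = (9 + 4·12 + 15)/6 = 72/6 = 12; σ²_Incubation = ((15−9)/6)² = 1.000
te_Imaging = (9 + 4·11 + 13)/6 = 66/6 = 11; σ²_Imaging = ((13−9)/6)² = 0.444
te_Data extraction = (4 + 4·10 + 22)/6 = 66/6 = 11; σ²_Data extraction = ((22−4)/6)² = 9.000
te_Statistical analysis = (9 + 4·12 + 21)/6 = 78/6 = 13; σ²_Statistical analysis = ((21−9)/6)² = 4.000

Forward pass:
ES_Equipment setup = 0; EF_Equipment setup = 9
ES_Calibration = 0; EF_Calibration = 14
ES_Sample prep = max(EF_Equipment setup=9, EF_Calibration=14) = 14; EF_Sample prep = 14+10 = 24
ES_Run assay = 24; EF_Run assay = 24+12 = 36
ES_Incubation = max(EF_Equipment setup=9, EF_Calibration=14) = 14; EF_Incubation = 14+12 = 26
ES_Imaging = 14; EF_Imaging = 14+11 = 25
ES_Data extraction = 24; EF_Data extraction = 24+11 = 35
ES_Statistical analysis = max(EF_Equipment setup=9, EF_Run assay=36, EF_Incubation=26, EF_Imaging=25, EF_Data extraction=35) = 36; EF_Statistical analysis = 36+13 = 49
Expected project duration μ = 49 days. Critical path: Calibration → Sample prep → Run assay → Statistical analysis.

Variance along critical path = 2.778 + 1.778 + 5.444 + 4.000 = 14.000; σ = 3.742 days.
D = μ + z·σ = 49 + 0.842·3.742 = 52.2 days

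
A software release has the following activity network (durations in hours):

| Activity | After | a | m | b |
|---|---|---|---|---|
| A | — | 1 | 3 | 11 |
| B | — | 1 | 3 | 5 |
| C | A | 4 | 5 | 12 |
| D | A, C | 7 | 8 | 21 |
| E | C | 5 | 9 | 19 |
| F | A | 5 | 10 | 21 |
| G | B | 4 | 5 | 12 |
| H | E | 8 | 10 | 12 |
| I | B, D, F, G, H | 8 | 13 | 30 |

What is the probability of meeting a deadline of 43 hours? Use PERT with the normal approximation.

te_A = (1 + 4·3 + 11)/6 = 24/6 = 4; σ²_A = ((11−1)/6)² = 2.778
te_B = (1 + 4·3 + 5)/6 = 18/6 = 3; σ²_B = ((5−1)/6)² = 0.444
te_C = (4 + 4·5 + 12)/6 = 36/6 = 6; σ²_C = ((12−4)/6)² = 1.778
te_D = (7 + 4·8 + 21)/6 = 60/6 = 10; σ²_D = ((21−7)/6)² = 5.444
te_E = (5 + 4·9 + 19)/6 = 60/6 = 10; σ²_E = ((19−5)/6)² = 5.444
te_F = (5 + 4·10 + 21)/6 = 66/6 = 11; σ²_F = ((21−5)/6)² = 7.111
te_G = (4 + 4·5 + 12)/6 = 36/6 = 6; σ²_G = ((12−4)/6)² = 1.778
te_H = (8 + 4·10 + 12)/6 = 60/6 = 10; σ²_H = ((12−8)/6)² = 0.444
te_I = (8 + 4·13 + 30)/6 = 90/6 = 15; σ²_I = ((30−8)/6)² = 13.444

Forward pass:
ES_A = 0; EF_A = 4
ES_B = 0; EF_B = 3
ES_C = 4; EF_C = 4+6 = 10
ES_D = max(EF_A=4, EF_C=10) = 10; EF_D = 10+10 = 20
ES_E = 10; EF_E = 10+10 = 20
ES_F = 4; EF_F = 4+11 = 15
ES_G = 3; EF_G = 3+6 = 9
ES_H = 20; EF_H = 20+10 = 30
ES_I = max(EF_B=3, EF_D=20, EF_F=15, EF_G=9, EF_H=30) = 30; EF_I = 30+15 = 45
Expected project duration μ = 45 hours. Critical path: A → C → E → H → I.

Variance along critical path = 2.778 + 1.778 + 5.444 + 0.444 + 13.444 = 23.889; σ = √23.889 = 4.888 hours.
Z = (43 − 45) / 4.888 = -0.409
P(T ≤ 43) = Φ(-0.409) ≈ 0.341

0.341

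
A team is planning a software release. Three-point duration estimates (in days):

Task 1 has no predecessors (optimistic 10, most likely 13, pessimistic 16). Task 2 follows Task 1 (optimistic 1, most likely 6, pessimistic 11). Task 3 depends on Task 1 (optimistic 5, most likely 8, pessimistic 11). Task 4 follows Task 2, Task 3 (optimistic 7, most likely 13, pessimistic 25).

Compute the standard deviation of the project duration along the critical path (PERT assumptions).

3.32 days

te_Task 1 = (10 + 4·13 + 16)/6 = 78/6 = 13; σ²_Task 1 = ((16−10)/6)² = 1.000
te_Task 2 = (1 + 4·6 + 11)/6 = 36/6 = 6; σ²_Task 2 = ((11−1)/6)² = 2.778
te_Task 3 = (5 + 4·8 + 11)/6 = 48/6 = 8; σ²_Task 3 = ((11−5)/6)² = 1.000
te_Task 4 = (7 + 4·13 + 25)/6 = 84/6 = 14; σ²_Task 4 = ((25−7)/6)² = 9.000

Forward pass:
ES_Task 1 = 0; EF_Task 1 = 13
ES_Task 2 = 13; EF_Task 2 = 13+6 = 19
ES_Task 3 = 13; EF_Task 3 = 13+8 = 21
ES_Task 4 = max(EF_Task 2=19, EF_Task 3=21) = 21; EF_Task 4 = 21+14 = 35
Expected project duration μ = 35 days. Critical path: Task 1 → Task 3 → Task 4.

Variance along critical path = 1.000 + 1.000 + 9.000 = 11.000
σ = √11.000 = 3.317 days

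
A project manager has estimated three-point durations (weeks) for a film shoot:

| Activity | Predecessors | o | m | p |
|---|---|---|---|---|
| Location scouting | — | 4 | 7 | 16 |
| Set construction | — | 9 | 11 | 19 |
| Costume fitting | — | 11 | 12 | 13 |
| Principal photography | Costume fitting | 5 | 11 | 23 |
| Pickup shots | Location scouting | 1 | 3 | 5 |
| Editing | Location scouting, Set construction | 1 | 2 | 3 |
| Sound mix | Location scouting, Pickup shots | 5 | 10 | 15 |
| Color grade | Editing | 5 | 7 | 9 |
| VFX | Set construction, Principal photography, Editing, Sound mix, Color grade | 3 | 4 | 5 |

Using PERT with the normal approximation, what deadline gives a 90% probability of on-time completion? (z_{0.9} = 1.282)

te_Location scouting = (4 + 4·7 + 16)/6 = 48/6 = 8; σ²_Location scouting = ((16−4)/6)² = 4.000
te_Set construction = (9 + 4·11 + 19)/6 = 72/6 = 12; σ²_Set construction = ((19−9)/6)² = 2.778
te_Costume fitting = (11 + 4·12 + 13)/6 = 72/6 = 12; σ²_Costume fitting = ((13−11)/6)² = 0.111
te_Principal photography = (5 + 4·11 + 23)/6 = 72/6 = 12; σ²_Principal photography = ((23−5)/6)² = 9.000
te_Pickup shots = (1 + 4·3 + 5)/6 = 18/6 = 3; σ²_Pickup shots = ((5−1)/6)² = 0.444
te_Editing = (1 + 4·2 + 3)/6 = 12/6 = 2; σ²_Editing = ((3−1)/6)² = 0.111
te_Sound mix = (5 + 4·10 + 15)/6 = 60/6 = 10; σ²_Sound mix = ((15−5)/6)² = 2.778
te_Color grade = (5 + 4·7 + 9)/6 = 42/6 = 7; σ²_Color grade = ((9−5)/6)² = 0.444
te_VFX = (3 + 4·4 + 5)/6 = 24/6 = 4; σ²_VFX = ((5−3)/6)² = 0.111

Forward pass:
ES_Location scouting = 0; EF_Location scouting = 8
ES_Set construction = 0; EF_Set construction = 12
ES_Costume fitting = 0; EF_Costume fitting = 12
ES_Principal photography = 12; EF_Principal photography = 12+12 = 24
ES_Pickup shots = 8; EF_Pickup shots = 8+3 = 11
ES_Editing = max(EF_Location scouting=8, EF_Set construction=12) = 12; EF_Editing = 12+2 = 14
ES_Sound mix = max(EF_Location scouting=8, EF_Pickup shots=11) = 11; EF_Sound mix = 11+10 = 21
ES_Color grade = 14; EF_Color grade = 14+7 = 21
ES_VFX = max(EF_Set construction=12, EF_Principal photography=24, EF_Editing=14, EF_Sound mix=21, EF_Color grade=21) = 24; EF_VFX = 24+4 = 28
Expected project duration μ = 28 weeks. Critical path: Costume fitting → Principal photography → VFX.

Variance along critical path = 0.111 + 9.000 + 0.111 = 9.222; σ = 3.037 weeks.
D = μ + z·σ = 28 + 1.282·3.037 = 31.9 weeks

31.9 weeks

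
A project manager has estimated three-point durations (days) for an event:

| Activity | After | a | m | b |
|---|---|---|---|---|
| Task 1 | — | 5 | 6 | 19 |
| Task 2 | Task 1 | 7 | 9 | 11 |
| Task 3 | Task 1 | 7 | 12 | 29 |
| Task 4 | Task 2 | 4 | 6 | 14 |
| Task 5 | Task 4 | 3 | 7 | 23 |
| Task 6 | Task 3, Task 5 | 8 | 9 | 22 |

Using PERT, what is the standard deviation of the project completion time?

5.02 days

te_Task 1 = (5 + 4·6 + 19)/6 = 48/6 = 8; σ²_Task 1 = ((19−5)/6)² = 5.444
te_Task 2 = (7 + 4·9 + 11)/6 = 54/6 = 9; σ²_Task 2 = ((11−7)/6)² = 0.444
te_Task 3 = (7 + 4·12 + 29)/6 = 84/6 = 14; σ²_Task 3 = ((29−7)/6)² = 13.444
te_Task 4 = (4 + 4·6 + 14)/6 = 42/6 = 7; σ²_Task 4 = ((14−4)/6)² = 2.778
te_Task 5 = (3 + 4·7 + 23)/6 = 54/6 = 9; σ²_Task 5 = ((23−3)/6)² = 11.111
te_Task 6 = (8 + 4·9 + 22)/6 = 66/6 = 11; σ²_Task 6 = ((22−8)/6)² = 5.444

Forward pass:
ES_Task 1 = 0; EF_Task 1 = 8
ES_Task 2 = 8; EF_Task 2 = 8+9 = 17
ES_Task 3 = 8; EF_Task 3 = 8+14 = 22
ES_Task 4 = 17; EF_Task 4 = 17+7 = 24
ES_Task 5 = 24; EF_Task 5 = 24+9 = 33
ES_Task 6 = max(EF_Task 3=22, EF_Task 5=33) = 33; EF_Task 6 = 33+11 = 44
Expected project duration μ = 44 days. Critical path: Task 1 → Task 2 → Task 4 → Task 5 → Task 6.

Variance along critical path = 5.444 + 0.444 + 2.778 + 11.111 + 5.444 = 25.222
σ = √25.222 = 5.022 days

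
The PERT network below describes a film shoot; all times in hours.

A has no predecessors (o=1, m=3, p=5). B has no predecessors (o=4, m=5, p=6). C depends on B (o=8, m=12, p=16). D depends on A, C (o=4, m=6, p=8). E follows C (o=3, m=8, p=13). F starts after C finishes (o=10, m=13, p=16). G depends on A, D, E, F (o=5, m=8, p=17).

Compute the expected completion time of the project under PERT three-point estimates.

39 hours

te_A = (1 + 4·3 + 5)/6 = 18/6 = 3
te_B = (4 + 4·5 + 6)/6 = 30/6 = 5
te_C = (8 + 4·12 + 16)/6 = 72/6 = 12
te_D = (4 + 4·6 + 8)/6 = 36/6 = 6
te_E = (3 + 4·8 + 13)/6 = 48/6 = 8
te_F = (10 + 4·13 + 16)/6 = 78/6 = 13
te_G = (5 + 4·8 + 17)/6 = 54/6 = 9

Forward pass:
ES_A = 0; EF_A = 3
ES_B = 0; EF_B = 5
ES_C = 5; EF_C = 5+12 = 17
ES_D = max(EF_A=3, EF_C=17) = 17; EF_D = 17+6 = 23
ES_E = 17; EF_E = 17+8 = 25
ES_F = 17; EF_F = 17+13 = 30
ES_G = max(EF_A=3, EF_D=23, EF_E=25, EF_F=30) = 30; EF_G = 30+9 = 39
Expected project duration μ = 39 hours. Critical path: B → C → F → G.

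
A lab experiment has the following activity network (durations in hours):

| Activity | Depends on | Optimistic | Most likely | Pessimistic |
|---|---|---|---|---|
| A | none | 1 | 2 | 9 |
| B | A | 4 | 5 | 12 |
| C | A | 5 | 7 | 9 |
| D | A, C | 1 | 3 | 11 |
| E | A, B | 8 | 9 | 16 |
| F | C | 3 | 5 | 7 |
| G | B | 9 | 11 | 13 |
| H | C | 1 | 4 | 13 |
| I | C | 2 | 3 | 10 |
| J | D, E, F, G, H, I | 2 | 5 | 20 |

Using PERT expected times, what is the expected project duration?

te_A = (1 + 4·2 + 9)/6 = 18/6 = 3
te_B = (4 + 4·5 + 12)/6 = 36/6 = 6
te_C = (5 + 4·7 + 9)/6 = 42/6 = 7
te_D = (1 + 4·3 + 11)/6 = 24/6 = 4
te_E = (8 + 4·9 + 16)/6 = 60/6 = 10
te_F = (3 + 4·5 + 7)/6 = 30/6 = 5
te_G = (9 + 4·11 + 13)/6 = 66/6 = 11
te_H = (1 + 4·4 + 13)/6 = 30/6 = 5
te_I = (2 + 4·3 + 10)/6 = 24/6 = 4
te_J = (2 + 4·5 + 20)/6 = 42/6 = 7

Forward pass:
ES_A = 0; EF_A = 3
ES_B = 3; EF_B = 3+6 = 9
ES_C = 3; EF_C = 3+7 = 10
ES_D = max(EF_A=3, EF_C=10) = 10; EF_D = 10+4 = 14
ES_E = max(EF_A=3, EF_B=9) = 9; EF_E = 9+10 = 19
ES_F = 10; EF_F = 10+5 = 15
ES_G = 9; EF_G = 9+11 = 20
ES_H = 10; EF_H = 10+5 = 15
ES_I = 10; EF_I = 10+4 = 14
ES_J = max(EF_D=14, EF_E=19, EF_F=15, EF_G=20, EF_H=15, EF_I=14) = 20; EF_J = 20+7 = 27
Expected project duration μ = 27 hours. Critical path: A → B → G → J.

27 hours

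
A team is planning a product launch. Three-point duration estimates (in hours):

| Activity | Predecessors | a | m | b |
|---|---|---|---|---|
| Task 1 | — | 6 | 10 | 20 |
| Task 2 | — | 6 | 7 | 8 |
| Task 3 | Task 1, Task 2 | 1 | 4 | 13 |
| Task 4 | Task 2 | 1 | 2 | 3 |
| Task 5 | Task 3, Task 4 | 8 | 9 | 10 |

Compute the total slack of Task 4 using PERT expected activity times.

7 hours

te_Task 1 = (6 + 4·10 + 20)/6 = 66/6 = 11
te_Task 2 = (6 + 4·7 + 8)/6 = 42/6 = 7
te_Task 3 = (1 + 4·4 + 13)/6 = 30/6 = 5
te_Task 4 = (1 + 4·2 + 3)/6 = 12/6 = 2
te_Task 5 = (8 + 4·9 + 10)/6 = 54/6 = 9

Forward pass:
ES_Task 1 = 0; EF_Task 1 = 11
ES_Task 2 = 0; EF_Task 2 = 7
ES_Task 3 = max(EF_Task 1=11, EF_Task 2=7) = 11; EF_Task 3 = 11+5 = 16
ES_Task 4 = 7; EF_Task 4 = 7+2 = 9
ES_Task 5 = max(EF_Task 3=16, EF_Task 4=9) = 16; EF_Task 5 = 16+9 = 25
Expected project duration μ = 25 hours. Critical path: Task 1 → Task 3 → Task 5.

Backward pass:
LF_Task 5 = 25; LS_Task 5 = 25−9 = 16
LF_Task 4 = LS_Task 5 = 16; LS_Task 4 = 16−2 = 14
LF_Task 3 = LS_Task 5 = 16; LS_Task 3 = 16−5 = 11
LF_Task 2 = min(LS_Task 3=11, LS_Task 4=14) = 11; LS_Task 2 = 11−7 = 4
LF_Task 1 = LS_Task 3 = 11; LS_Task 1 = 11−11 = 0
Slack_Task 4 = LS_Task 4 − ES_Task 4 = 14 − 7 = 7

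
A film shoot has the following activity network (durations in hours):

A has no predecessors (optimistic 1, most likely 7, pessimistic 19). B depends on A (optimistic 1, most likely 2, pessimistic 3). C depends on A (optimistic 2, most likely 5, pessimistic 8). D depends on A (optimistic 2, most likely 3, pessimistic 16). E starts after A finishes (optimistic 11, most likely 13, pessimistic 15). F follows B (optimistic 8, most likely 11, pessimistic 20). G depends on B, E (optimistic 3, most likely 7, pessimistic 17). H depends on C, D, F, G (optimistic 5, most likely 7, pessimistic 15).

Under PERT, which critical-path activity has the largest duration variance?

te_A = (1 + 4·7 + 19)/6 = 48/6 = 8; σ²_A = ((19−1)/6)² = 9.000
te_B = (1 + 4·2 + 3)/6 = 12/6 = 2; σ²_B = ((3−1)/6)² = 0.111
te_C = (2 + 4·5 + 8)/6 = 30/6 = 5; σ²_C = ((8−2)/6)² = 1.000
te_D = (2 + 4·3 + 16)/6 = 30/6 = 5; σ²_D = ((16−2)/6)² = 5.444
te_E = (11 + 4·13 + 15)/6 = 78/6 = 13; σ²_E = ((15−11)/6)² = 0.444
te_F = (8 + 4·11 + 20)/6 = 72/6 = 12; σ²_F = ((20−8)/6)² = 4.000
te_G = (3 + 4·7 + 17)/6 = 48/6 = 8; σ²_G = ((17−3)/6)² = 5.444
te_H = (5 + 4·7 + 15)/6 = 48/6 = 8; σ²_H = ((15−5)/6)² = 2.778

Forward pass:
ES_A = 0; EF_A = 8
ES_B = 8; EF_B = 8+2 = 10
ES_C = 8; EF_C = 8+5 = 13
ES_D = 8; EF_D = 8+5 = 13
ES_E = 8; EF_E = 8+13 = 21
ES_F = 10; EF_F = 10+12 = 22
ES_G = max(EF_B=10, EF_E=21) = 21; EF_G = 21+8 = 29
ES_H = max(EF_C=13, EF_D=13, EF_F=22, EF_G=29) = 29; EF_H = 29+8 = 37
Expected project duration μ = 37 hours. Critical path: A → E → G → H.

Variances on critical path: σ²_A=9.000, σ²_E=0.444, σ²_G=5.444, σ²_H=2.778.
Largest is σ²_A = 9.000.

A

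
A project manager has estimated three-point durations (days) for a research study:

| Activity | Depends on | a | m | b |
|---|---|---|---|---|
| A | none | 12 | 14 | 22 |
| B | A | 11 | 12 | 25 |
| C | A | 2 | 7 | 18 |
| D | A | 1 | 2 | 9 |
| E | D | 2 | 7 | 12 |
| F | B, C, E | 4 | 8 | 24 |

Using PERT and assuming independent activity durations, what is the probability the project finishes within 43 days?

0.819

te_A = (12 + 4·14 + 22)/6 = 90/6 = 15; σ²_A = ((22−12)/6)² = 2.778
te_B = (11 + 4·12 + 25)/6 = 84/6 = 14; σ²_B = ((25−11)/6)² = 5.444
te_C = (2 + 4·7 + 18)/6 = 48/6 = 8; σ²_C = ((18−2)/6)² = 7.111
te_D = (1 + 4·2 + 9)/6 = 18/6 = 3; σ²_D = ((9−1)/6)² = 1.778
te_E = (2 + 4·7 + 12)/6 = 42/6 = 7; σ²_E = ((12−2)/6)² = 2.778
te_F = (4 + 4·8 + 24)/6 = 60/6 = 10; σ²_F = ((24−4)/6)² = 11.111

Forward pass:
ES_A = 0; EF_A = 15
ES_B = 15; EF_B = 15+14 = 29
ES_C = 15; EF_C = 15+8 = 23
ES_D = 15; EF_D = 15+3 = 18
ES_E = 18; EF_E = 18+7 = 25
ES_F = max(EF_B=29, EF_C=23, EF_E=25) = 29; EF_F = 29+10 = 39
Expected project duration μ = 39 days. Critical path: A → B → F.

Variance along critical path = 2.778 + 5.444 + 11.111 = 19.333; σ = √19.333 = 4.397 days.
Z = (43 − 39) / 4.397 = 0.910
P(T ≤ 43) = Φ(0.910) ≈ 0.819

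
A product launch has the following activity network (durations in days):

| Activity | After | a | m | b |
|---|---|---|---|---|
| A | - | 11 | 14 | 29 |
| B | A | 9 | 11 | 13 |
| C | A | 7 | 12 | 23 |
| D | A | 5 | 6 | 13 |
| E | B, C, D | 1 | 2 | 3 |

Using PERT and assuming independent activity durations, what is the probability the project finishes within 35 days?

0.840

te_A = (11 + 4·14 + 29)/6 = 96/6 = 16; σ²_A = ((29−11)/6)² = 9.000
te_B = (9 + 4·11 + 13)/6 = 66/6 = 11; σ²_B = ((13−9)/6)² = 0.444
te_C = (7 + 4·12 + 23)/6 = 78/6 = 13; σ²_C = ((23−7)/6)² = 7.111
te_D = (5 + 4·6 + 13)/6 = 42/6 = 7; σ²_D = ((13−5)/6)² = 1.778
te_E = (1 + 4·2 + 3)/6 = 12/6 = 2; σ²_E = ((3−1)/6)² = 0.111

Forward pass:
ES_A = 0; EF_A = 16
ES_B = 16; EF_B = 16+11 = 27
ES_C = 16; EF_C = 16+13 = 29
ES_D = 16; EF_D = 16+7 = 23
ES_E = max(EF_B=27, EF_C=29, EF_D=23) = 29; EF_E = 29+2 = 31
Expected project duration μ = 31 days. Critical path: A → C → E.

Variance along critical path = 9.000 + 7.111 + 0.111 = 16.222; σ = √16.222 = 4.028 days.
Z = (35 − 31) / 4.028 = 0.993
P(T ≤ 35) = Φ(0.993) ≈ 0.840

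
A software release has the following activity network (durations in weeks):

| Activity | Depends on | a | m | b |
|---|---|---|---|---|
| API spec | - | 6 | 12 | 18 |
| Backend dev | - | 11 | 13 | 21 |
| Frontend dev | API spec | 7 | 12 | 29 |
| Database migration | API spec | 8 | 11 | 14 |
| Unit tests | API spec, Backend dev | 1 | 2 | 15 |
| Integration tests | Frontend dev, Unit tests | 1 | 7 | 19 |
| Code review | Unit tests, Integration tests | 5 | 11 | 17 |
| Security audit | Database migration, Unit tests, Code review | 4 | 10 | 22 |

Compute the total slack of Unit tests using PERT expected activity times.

te_API spec = (6 + 4·12 + 18)/6 = 72/6 = 12
te_Backend dev = (11 + 4·13 + 21)/6 = 84/6 = 14
te_Frontend dev = (7 + 4·12 + 29)/6 = 84/6 = 14
te_Database migration = (8 + 4·11 + 14)/6 = 66/6 = 11
te_Unit tests = (1 + 4·2 + 15)/6 = 24/6 = 4
te_Integration tests = (1 + 4·7 + 19)/6 = 48/6 = 8
te_Code review = (5 + 4·11 + 17)/6 = 66/6 = 11
te_Security audit = (4 + 4·10 + 22)/6 = 66/6 = 11

Forward pass:
ES_API spec = 0; EF_API spec = 12
ES_Backend dev = 0; EF_Backend dev = 14
ES_Frontend dev = 12; EF_Frontend dev = 12+14 = 26
ES_Database migration = 12; EF_Database migration = 12+11 = 23
ES_Unit tests = max(EF_API spec=12, EF_Backend dev=14) = 14; EF_Unit tests = 14+4 = 18
ES_Integration tests = max(EF_Frontend dev=26, EF_Unit tests=18) = 26; EF_Integration tests = 26+8 = 34
ES_Code review = max(EF_Unit tests=18, EF_Integration tests=34) = 34; EF_Code review = 34+11 = 45
ES_Security audit = max(EF_Database migration=23, EF_Unit tests=18, EF_Code review=45) = 45; EF_Security audit = 45+11 = 56
Expected project duration μ = 56 weeks. Critical path: API spec → Frontend dev → Integration tests → Code review → Security audit.

Backward pass:
LF_Security audit = 56; LS_Security audit = 56−11 = 45
LF_Code review = LS_Security audit = 45; LS_Code review = 45−11 = 34
LF_Integration tests = LS_Code review = 34; LS_Integration tests = 34−8 = 26
LF_Unit tests = min(LS_Integration tests=26, LS_Code review=34, LS_Security audit=45) = 26; LS_Unit tests = 26−4 = 22
LF_Database migration = LS_Security audit = 45; LS_Database migration = 45−11 = 34
LF_Frontend dev = LS_Integration tests = 26; LS_Frontend dev = 26−14 = 12
LF_Backend dev = LS_Unit tests = 22; LS_Backend dev = 22−14 = 8
LF_API spec = min(LS_Frontend dev=12, LS_Database migration=34, LS_Unit tests=22) = 12; LS_API spec = 12−12 = 0
Slack_Unit tests = LS_Unit tests − ES_Unit tests = 22 − 14 = 8

8 weeks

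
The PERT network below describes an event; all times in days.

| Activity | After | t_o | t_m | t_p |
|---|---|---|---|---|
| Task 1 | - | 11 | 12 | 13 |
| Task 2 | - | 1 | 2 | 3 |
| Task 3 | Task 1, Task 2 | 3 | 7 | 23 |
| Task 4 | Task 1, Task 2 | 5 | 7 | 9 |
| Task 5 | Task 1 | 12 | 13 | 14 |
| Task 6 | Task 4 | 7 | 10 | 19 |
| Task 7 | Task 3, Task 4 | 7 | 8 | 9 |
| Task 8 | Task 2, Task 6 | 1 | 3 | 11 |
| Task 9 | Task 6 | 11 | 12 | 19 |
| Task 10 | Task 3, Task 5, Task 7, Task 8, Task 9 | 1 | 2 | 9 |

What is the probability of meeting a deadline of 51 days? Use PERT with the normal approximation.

te_Task 1 = (11 + 4·12 + 13)/6 = 72/6 = 12; σ²_Task 1 = ((13−11)/6)² = 0.111
te_Task 2 = (1 + 4·2 + 3)/6 = 12/6 = 2; σ²_Task 2 = ((3−1)/6)² = 0.111
te_Task 3 = (3 + 4·7 + 23)/6 = 54/6 = 9; σ²_Task 3 = ((23−3)/6)² = 11.111
te_Task 4 = (5 + 4·7 + 9)/6 = 42/6 = 7; σ²_Task 4 = ((9−5)/6)² = 0.444
te_Task 5 = (12 + 4·13 + 14)/6 = 78/6 = 13; σ²_Task 5 = ((14−12)/6)² = 0.111
te_Task 6 = (7 + 4·10 + 19)/6 = 66/6 = 11; σ²_Task 6 = ((19−7)/6)² = 4.000
te_Task 7 = (7 + 4·8 + 9)/6 = 48/6 = 8; σ²_Task 7 = ((9−7)/6)² = 0.111
te_Task 8 = (1 + 4·3 + 11)/6 = 24/6 = 4; σ²_Task 8 = ((11−1)/6)² = 2.778
te_Task 9 = (11 + 4·12 + 19)/6 = 78/6 = 13; σ²_Task 9 = ((19−11)/6)² = 1.778
te_Task 10 = (1 + 4·2 + 9)/6 = 18/6 = 3; σ²_Task 10 = ((9−1)/6)² = 1.778

Forward pass:
ES_Task 1 = 0; EF_Task 1 = 12
ES_Task 2 = 0; EF_Task 2 = 2
ES_Task 3 = max(EF_Task 1=12, EF_Task 2=2) = 12; EF_Task 3 = 12+9 = 21
ES_Task 4 = max(EF_Task 1=12, EF_Task 2=2) = 12; EF_Task 4 = 12+7 = 19
ES_Task 5 = 12; EF_Task 5 = 12+13 = 25
ES_Task 6 = 19; EF_Task 6 = 19+11 = 30
ES_Task 7 = max(EF_Task 3=21, EF_Task 4=19) = 21; EF_Task 7 = 21+8 = 29
ES_Task 8 = max(EF_Task 2=2, EF_Task 6=30) = 30; EF_Task 8 = 30+4 = 34
ES_Task 9 = 30; EF_Task 9 = 30+13 = 43
ES_Task 10 = max(EF_Task 3=21, EF_Task 5=25, EF_Task 7=29, EF_Task 8=34, EF_Task 9=43) = 43; EF_Task 10 = 43+3 = 46
Expected project duration μ = 46 days. Critical path: Task 1 → Task 4 → Task 6 → Task 9 → Task 10.

Variance along critical path = 0.111 + 0.444 + 4.000 + 1.778 + 1.778 = 8.111; σ = √8.111 = 2.848 days.
Z = (51 − 46) / 2.848 = 1.756
P(T ≤ 51) = Φ(1.756) ≈ 0.960

0.960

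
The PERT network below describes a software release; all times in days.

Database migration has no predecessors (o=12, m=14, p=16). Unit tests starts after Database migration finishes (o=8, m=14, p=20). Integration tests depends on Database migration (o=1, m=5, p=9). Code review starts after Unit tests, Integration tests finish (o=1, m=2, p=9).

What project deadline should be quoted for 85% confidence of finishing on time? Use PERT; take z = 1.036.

33.6 days

te_Database migration = (12 + 4·14 + 16)/6 = 84/6 = 14; σ²_Database migration = ((16−12)/6)² = 0.444
te_Unit tests = (8 + 4·14 + 20)/6 = 84/6 = 14; σ²_Unit tests = ((20−8)/6)² = 4.000
te_Integration tests = (1 + 4·5 + 9)/6 = 30/6 = 5; σ²_Integration tests = ((9−1)/6)² = 1.778
te_Code review = (1 + 4·2 + 9)/6 = 18/6 = 3; σ²_Code review = ((9−1)/6)² = 1.778

Forward pass:
ES_Database migration = 0; EF_Database migration = 14
ES_Unit tests = 14; EF_Unit tests = 14+14 = 28
ES_Integration tests = 14; EF_Integration tests = 14+5 = 19
ES_Code review = max(EF_Unit tests=28, EF_Integration tests=19) = 28; EF_Code review = 28+3 = 31
Expected project duration μ = 31 days. Critical path: Database migration → Unit tests → Code review.

Variance along critical path = 0.444 + 4.000 + 1.778 = 6.222; σ = 2.494 days.
D = μ + z·σ = 31 + 1.036·2.494 = 33.6 days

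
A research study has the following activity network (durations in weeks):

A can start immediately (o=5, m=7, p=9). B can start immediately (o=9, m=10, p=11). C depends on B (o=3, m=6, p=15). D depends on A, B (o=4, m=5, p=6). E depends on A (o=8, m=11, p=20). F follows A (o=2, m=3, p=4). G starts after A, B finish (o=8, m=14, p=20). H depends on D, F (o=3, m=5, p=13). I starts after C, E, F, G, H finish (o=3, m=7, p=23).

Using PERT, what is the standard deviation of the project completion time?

te_A = (5 + 4·7 + 9)/6 = 42/6 = 7; σ²_A = ((9−5)/6)² = 0.444
te_B = (9 + 4·10 + 11)/6 = 60/6 = 10; σ²_B = ((11−9)/6)² = 0.111
te_C = (3 + 4·6 + 15)/6 = 42/6 = 7; σ²_C = ((15−3)/6)² = 4.000
te_D = (4 + 4·5 + 6)/6 = 30/6 = 5; σ²_D = ((6−4)/6)² = 0.111
te_E = (8 + 4·11 + 20)/6 = 72/6 = 12; σ²_E = ((20−8)/6)² = 4.000
te_F = (2 + 4·3 + 4)/6 = 18/6 = 3; σ²_F = ((4−2)/6)² = 0.111
te_G = (8 + 4·14 + 20)/6 = 84/6 = 14; σ²_G = ((20−8)/6)² = 4.000
te_H = (3 + 4·5 + 13)/6 = 36/6 = 6; σ²_H = ((13−3)/6)² = 2.778
te_I = (3 + 4·7 + 23)/6 = 54/6 = 9; σ²_I = ((23−3)/6)² = 11.111

Forward pass:
ES_A = 0; EF_A = 7
ES_B = 0; EF_B = 10
ES_C = 10; EF_C = 10+7 = 17
ES_D = max(EF_A=7, EF_B=10) = 10; EF_D = 10+5 = 15
ES_E = 7; EF_E = 7+12 = 19
ES_F = 7; EF_F = 7+3 = 10
ES_G = max(EF_A=7, EF_B=10) = 10; EF_G = 10+14 = 24
ES_H = max(EF_D=15, EF_F=10) = 15; EF_H = 15+6 = 21
ES_I = max(EF_C=17, EF_E=19, EF_F=10, EF_G=24, EF_H=21) = 24; EF_I = 24+9 = 33
Expected project duration μ = 33 weeks. Critical path: B → G → I.

Variance along critical path = 0.111 + 4.000 + 11.111 = 15.222
σ = √15.222 = 3.902 weeks

3.90 weeks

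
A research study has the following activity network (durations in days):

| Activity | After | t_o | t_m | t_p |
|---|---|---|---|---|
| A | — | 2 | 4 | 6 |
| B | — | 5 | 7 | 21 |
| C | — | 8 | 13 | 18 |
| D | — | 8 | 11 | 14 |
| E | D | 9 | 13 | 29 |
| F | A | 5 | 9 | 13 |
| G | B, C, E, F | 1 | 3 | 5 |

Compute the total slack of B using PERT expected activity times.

17 days

te_A = (2 + 4·4 + 6)/6 = 24/6 = 4
te_B = (5 + 4·7 + 21)/6 = 54/6 = 9
te_C = (8 + 4·13 + 18)/6 = 78/6 = 13
te_D = (8 + 4·11 + 14)/6 = 66/6 = 11
te_E = (9 + 4·13 + 29)/6 = 90/6 = 15
te_F = (5 + 4·9 + 13)/6 = 54/6 = 9
te_G = (1 + 4·3 + 5)/6 = 18/6 = 3

Forward pass:
ES_A = 0; EF_A = 4
ES_B = 0; EF_B = 9
ES_C = 0; EF_C = 13
ES_D = 0; EF_D = 11
ES_E = 11; EF_E = 11+15 = 26
ES_F = 4; EF_F = 4+9 = 13
ES_G = max(EF_B=9, EF_C=13, EF_E=26, EF_F=13) = 26; EF_G = 26+3 = 29
Expected project duration μ = 29 days. Critical path: D → E → G.

Backward pass:
LF_G = 29; LS_G = 29−3 = 26
LF_F = LS_G = 26; LS_F = 26−9 = 17
LF_E = LS_G = 26; LS_E = 26−15 = 11
LF_D = LS_E = 11; LS_D = 11−11 = 0
LF_C = LS_G = 26; LS_C = 26−13 = 13
LF_B = LS_G = 26; LS_B = 26−9 = 17
LF_A = LS_F = 17; LS_A = 17−4 = 13
Slack_B = LS_B − ES_B = 17 − 0 = 17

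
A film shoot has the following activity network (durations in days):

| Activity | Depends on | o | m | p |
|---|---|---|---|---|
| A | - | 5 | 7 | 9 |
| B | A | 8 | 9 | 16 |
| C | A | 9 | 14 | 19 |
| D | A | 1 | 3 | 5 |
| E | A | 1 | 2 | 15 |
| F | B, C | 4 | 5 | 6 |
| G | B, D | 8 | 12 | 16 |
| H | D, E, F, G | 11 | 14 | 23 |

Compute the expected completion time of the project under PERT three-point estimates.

44 days

te_A = (5 + 4·7 + 9)/6 = 42/6 = 7
te_B = (8 + 4·9 + 16)/6 = 60/6 = 10
te_C = (9 + 4·14 + 19)/6 = 84/6 = 14
te_D = (1 + 4·3 + 5)/6 = 18/6 = 3
te_E = (1 + 4·2 + 15)/6 = 24/6 = 4
te_F = (4 + 4·5 + 6)/6 = 30/6 = 5
te_G = (8 + 4·12 + 16)/6 = 72/6 = 12
te_H = (11 + 4·14 + 23)/6 = 90/6 = 15

Forward pass:
ES_A = 0; EF_A = 7
ES_B = 7; EF_B = 7+10 = 17
ES_C = 7; EF_C = 7+14 = 21
ES_D = 7; EF_D = 7+3 = 10
ES_E = 7; EF_E = 7+4 = 11
ES_F = max(EF_B=17, EF_C=21) = 21; EF_F = 21+5 = 26
ES_G = max(EF_B=17, EF_D=10) = 17; EF_G = 17+12 = 29
ES_H = max(EF_D=10, EF_E=11, EF_F=26, EF_G=29) = 29; EF_H = 29+15 = 44
Expected project duration μ = 44 days. Critical path: A → B → G → H.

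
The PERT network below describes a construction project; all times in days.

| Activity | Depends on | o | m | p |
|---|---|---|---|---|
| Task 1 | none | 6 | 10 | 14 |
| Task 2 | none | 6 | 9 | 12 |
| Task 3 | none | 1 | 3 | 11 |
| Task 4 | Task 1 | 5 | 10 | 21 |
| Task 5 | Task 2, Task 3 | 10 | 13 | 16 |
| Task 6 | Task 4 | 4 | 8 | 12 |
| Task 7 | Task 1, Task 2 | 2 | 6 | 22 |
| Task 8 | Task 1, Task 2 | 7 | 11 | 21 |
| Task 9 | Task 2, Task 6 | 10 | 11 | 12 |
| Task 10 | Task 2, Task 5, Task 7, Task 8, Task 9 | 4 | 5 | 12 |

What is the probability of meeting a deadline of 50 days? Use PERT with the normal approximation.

te_Task 1 = (6 + 4·10 + 14)/6 = 60/6 = 10; σ²_Task 1 = ((14−6)/6)² = 1.778
te_Task 2 = (6 + 4·9 + 12)/6 = 54/6 = 9; σ²_Task 2 = ((12−6)/6)² = 1.000
te_Task 3 = (1 + 4·3 + 11)/6 = 24/6 = 4; σ²_Task 3 = ((11−1)/6)² = 2.778
te_Task 4 = (5 + 4·10 + 21)/6 = 66/6 = 11; σ²_Task 4 = ((21−5)/6)² = 7.111
te_Task 5 = (10 + 4·13 + 16)/6 = 78/6 = 13; σ²_Task 5 = ((16−10)/6)² = 1.000
te_Task 6 = (4 + 4·8 + 12)/6 = 48/6 = 8; σ²_Task 6 = ((12−4)/6)² = 1.778
te_Task 7 = (2 + 4·6 + 22)/6 = 48/6 = 8; σ²_Task 7 = ((22−2)/6)² = 11.111
te_Task 8 = (7 + 4·11 + 21)/6 = 72/6 = 12; σ²_Task 8 = ((21−7)/6)² = 5.444
te_Task 9 = (10 + 4·11 + 12)/6 = 66/6 = 11; σ²_Task 9 = ((12−10)/6)² = 0.111
te_Task 10 = (4 + 4·5 + 12)/6 = 36/6 = 6; σ²_Task 10 = ((12−4)/6)² = 1.778

Forward pass:
ES_Task 1 = 0; EF_Task 1 = 10
ES_Task 2 = 0; EF_Task 2 = 9
ES_Task 3 = 0; EF_Task 3 = 4
ES_Task 4 = 10; EF_Task 4 = 10+11 = 21
ES_Task 5 = max(EF_Task 2=9, EF_Task 3=4) = 9; EF_Task 5 = 9+13 = 22
ES_Task 6 = 21; EF_Task 6 = 21+8 = 29
ES_Task 7 = max(EF_Task 1=10, EF_Task 2=9) = 10; EF_Task 7 = 10+8 = 18
ES_Task 8 = max(EF_Task 1=10, EF_Task 2=9) = 10; EF_Task 8 = 10+12 = 22
ES_Task 9 = max(EF_Task 2=9, EF_Task 6=29) = 29; EF_Task 9 = 29+11 = 40
ES_Task 10 = max(EF_Task 2=9, EF_Task 5=22, EF_Task 7=18, EF_Task 8=22, EF_Task 9=40) = 40; EF_Task 10 = 40+6 = 46
Expected project duration μ = 46 days. Critical path: Task 1 → Task 4 → Task 6 → Task 9 → Task 10.

Variance along critical path = 1.778 + 7.111 + 1.778 + 0.111 + 1.778 = 12.556; σ = √12.556 = 3.543 days.
Z = (50 − 46) / 3.543 = 1.129
P(T ≤ 50) = Φ(1.129) ≈ 0.871

0.871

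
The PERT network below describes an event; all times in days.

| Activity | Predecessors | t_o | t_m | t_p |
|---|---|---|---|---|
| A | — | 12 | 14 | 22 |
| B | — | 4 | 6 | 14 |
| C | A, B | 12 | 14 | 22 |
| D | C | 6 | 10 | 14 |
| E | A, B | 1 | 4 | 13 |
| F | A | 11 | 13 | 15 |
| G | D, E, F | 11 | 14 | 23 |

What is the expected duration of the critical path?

55 days

te_A = (12 + 4·14 + 22)/6 = 90/6 = 15
te_B = (4 + 4·6 + 14)/6 = 42/6 = 7
te_C = (12 + 4·14 + 22)/6 = 90/6 = 15
te_D = (6 + 4·10 + 14)/6 = 60/6 = 10
te_E = (1 + 4·4 + 13)/6 = 30/6 = 5
te_F = (11 + 4·13 + 15)/6 = 78/6 = 13
te_G = (11 + 4·14 + 23)/6 = 90/6 = 15

Forward pass:
ES_A = 0; EF_A = 15
ES_B = 0; EF_B = 7
ES_C = max(EF_A=15, EF_B=7) = 15; EF_C = 15+15 = 30
ES_D = 30; EF_D = 30+10 = 40
ES_E = max(EF_A=15, EF_B=7) = 15; EF_E = 15+5 = 20
ES_F = 15; EF_F = 15+13 = 28
ES_G = max(EF_D=40, EF_E=20, EF_F=28) = 40; EF_G = 40+15 = 55
Expected project duration μ = 55 days. Critical path: A → C → D → G.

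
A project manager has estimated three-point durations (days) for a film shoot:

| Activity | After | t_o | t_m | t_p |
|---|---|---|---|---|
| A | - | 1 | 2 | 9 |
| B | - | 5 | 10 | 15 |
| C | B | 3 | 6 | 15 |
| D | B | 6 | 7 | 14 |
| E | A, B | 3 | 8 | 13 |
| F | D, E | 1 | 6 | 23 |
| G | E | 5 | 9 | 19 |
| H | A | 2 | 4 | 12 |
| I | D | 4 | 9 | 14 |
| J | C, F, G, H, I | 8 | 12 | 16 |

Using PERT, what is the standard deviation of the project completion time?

3.57 days

te_A = (1 + 4·2 + 9)/6 = 18/6 = 3; σ²_A = ((9−1)/6)² = 1.778
te_B = (5 + 4·10 + 15)/6 = 60/6 = 10; σ²_B = ((15−5)/6)² = 2.778
te_C = (3 + 4·6 + 15)/6 = 42/6 = 7; σ²_C = ((15−3)/6)² = 4.000
te_D = (6 + 4·7 + 14)/6 = 48/6 = 8; σ²_D = ((14−6)/6)² = 1.778
te_E = (3 + 4·8 + 13)/6 = 48/6 = 8; σ²_E = ((13−3)/6)² = 2.778
te_F = (1 + 4·6 + 23)/6 = 48/6 = 8; σ²_F = ((23−1)/6)² = 13.444
te_G = (5 + 4·9 + 19)/6 = 60/6 = 10; σ²_G = ((19−5)/6)² = 5.444
te_H = (2 + 4·4 + 12)/6 = 30/6 = 5; σ²_H = ((12−2)/6)² = 2.778
te_I = (4 + 4·9 + 14)/6 = 54/6 = 9; σ²_I = ((14−4)/6)² = 2.778
te_J = (8 + 4·12 + 16)/6 = 72/6 = 12; σ²_J = ((16−8)/6)² = 1.778

Forward pass:
ES_A = 0; EF_A = 3
ES_B = 0; EF_B = 10
ES_C = 10; EF_C = 10+7 = 17
ES_D = 10; EF_D = 10+8 = 18
ES_E = max(EF_A=3, EF_B=10) = 10; EF_E = 10+8 = 18
ES_F = max(EF_D=18, EF_E=18) = 18; EF_F = 18+8 = 26
ES_G = 18; EF_G = 18+10 = 28
ES_H = 3; EF_H = 3+5 = 8
ES_I = 18; EF_I = 18+9 = 27
ES_J = max(EF_C=17, EF_F=26, EF_G=28, EF_H=8, EF_I=27) = 28; EF_J = 28+12 = 40
Expected project duration μ = 40 days. Critical path: B → E → G → J.

Variance along critical path = 2.778 + 2.778 + 5.444 + 1.778 = 12.778
σ = √12.778 = 3.575 days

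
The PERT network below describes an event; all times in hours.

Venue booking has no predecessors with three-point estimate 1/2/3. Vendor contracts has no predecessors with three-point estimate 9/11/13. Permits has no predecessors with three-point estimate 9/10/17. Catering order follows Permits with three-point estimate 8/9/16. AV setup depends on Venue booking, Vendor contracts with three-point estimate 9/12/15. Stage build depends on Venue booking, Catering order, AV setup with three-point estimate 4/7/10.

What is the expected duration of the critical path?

30 hours

te_Venue booking = (1 + 4·2 + 3)/6 = 12/6 = 2
te_Vendor contracts = (9 + 4·11 + 13)/6 = 66/6 = 11
te_Permits = (9 + 4·10 + 17)/6 = 66/6 = 11
te_Catering order = (8 + 4·9 + 16)/6 = 60/6 = 10
te_AV setup = (9 + 4·12 + 15)/6 = 72/6 = 12
te_Stage build = (4 + 4·7 + 10)/6 = 42/6 = 7

Forward pass:
ES_Venue booking = 0; EF_Venue booking = 2
ES_Vendor contracts = 0; EF_Vendor contracts = 11
ES_Permits = 0; EF_Permits = 11
ES_Catering order = 11; EF_Catering order = 11+10 = 21
ES_AV setup = max(EF_Venue booking=2, EF_Vendor contracts=11) = 11; EF_AV setup = 11+12 = 23
ES_Stage build = max(EF_Venue booking=2, EF_Catering order=21, EF_AV setup=23) = 23; EF_Stage build = 23+7 = 30
Expected project duration μ = 30 hours. Critical path: Vendor contracts → AV setup → Stage build.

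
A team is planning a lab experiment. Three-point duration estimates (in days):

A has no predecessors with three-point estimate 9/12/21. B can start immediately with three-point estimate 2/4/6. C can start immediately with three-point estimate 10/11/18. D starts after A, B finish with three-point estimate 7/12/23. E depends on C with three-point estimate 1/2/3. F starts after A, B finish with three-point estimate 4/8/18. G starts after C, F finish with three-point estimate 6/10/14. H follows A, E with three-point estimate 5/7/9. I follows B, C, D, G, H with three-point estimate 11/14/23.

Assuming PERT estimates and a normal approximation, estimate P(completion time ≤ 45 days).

te_A = (9 + 4·12 + 21)/6 = 78/6 = 13; σ²_A = ((21−9)/6)² = 4.000
te_B = (2 + 4·4 + 6)/6 = 24/6 = 4; σ²_B = ((6−2)/6)² = 0.444
te_C = (10 + 4·11 + 18)/6 = 72/6 = 12; σ²_C = ((18−10)/6)² = 1.778
te_D = (7 + 4·12 + 23)/6 = 78/6 = 13; σ²_D = ((23−7)/6)² = 7.111
te_E = (1 + 4·2 + 3)/6 = 12/6 = 2; σ²_E = ((3−1)/6)² = 0.111
te_F = (4 + 4·8 + 18)/6 = 54/6 = 9; σ²_F = ((18−4)/6)² = 5.444
te_G = (6 + 4·10 + 14)/6 = 60/6 = 10; σ²_G = ((14−6)/6)² = 1.778
te_H = (5 + 4·7 + 9)/6 = 42/6 = 7; σ²_H = ((9−5)/6)² = 0.444
te_I = (11 + 4·14 + 23)/6 = 90/6 = 15; σ²_I = ((23−11)/6)² = 4.000

Forward pass:
ES_A = 0; EF_A = 13
ES_B = 0; EF_B = 4
ES_C = 0; EF_C = 12
ES_D = max(EF_A=13, EF_B=4) = 13; EF_D = 13+13 = 26
ES_E = 12; EF_E = 12+2 = 14
ES_F = max(EF_A=13, EF_B=4) = 13; EF_F = 13+9 = 22
ES_G = max(EF_C=12, EF_F=22) = 22; EF_G = 22+10 = 32
ES_H = max(EF_A=13, EF_E=14) = 14; EF_H = 14+7 = 21
ES_I = max(EF_B=4, EF_C=12, EF_D=26, EF_G=32, EF_H=21) = 32; EF_I = 32+15 = 47
Expected project duration μ = 47 days. Critical path: A → F → G → I.

Variance along critical path = 4.000 + 5.444 + 1.778 + 4.000 = 15.222; σ = √15.222 = 3.902 days.
Z = (45 − 47) / 3.902 = -0.513
P(T ≤ 45) = Φ(-0.513) ≈ 0.304

0.304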